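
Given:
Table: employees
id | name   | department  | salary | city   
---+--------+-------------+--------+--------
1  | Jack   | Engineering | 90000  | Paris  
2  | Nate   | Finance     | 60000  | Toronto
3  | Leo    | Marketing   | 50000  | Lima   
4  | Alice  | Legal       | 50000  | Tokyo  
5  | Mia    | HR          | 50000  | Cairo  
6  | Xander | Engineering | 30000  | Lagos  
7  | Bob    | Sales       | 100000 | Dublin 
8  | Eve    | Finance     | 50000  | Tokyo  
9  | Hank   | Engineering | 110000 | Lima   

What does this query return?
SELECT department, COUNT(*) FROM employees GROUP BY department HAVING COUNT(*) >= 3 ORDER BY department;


Groups with count >= 3:
  Engineering: 3 -> PASS
  Finance: 2 -> filtered out
  HR: 1 -> filtered out
  Legal: 1 -> filtered out
  Marketing: 1 -> filtered out
  Sales: 1 -> filtered out


1 groups:
Engineering, 3


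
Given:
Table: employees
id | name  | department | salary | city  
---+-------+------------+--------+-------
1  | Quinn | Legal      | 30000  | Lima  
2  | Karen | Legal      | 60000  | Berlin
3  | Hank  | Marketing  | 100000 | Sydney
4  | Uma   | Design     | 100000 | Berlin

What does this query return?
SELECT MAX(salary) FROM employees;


Salaries: 30000, 60000, 100000, 100000
MAX = 100000

100000


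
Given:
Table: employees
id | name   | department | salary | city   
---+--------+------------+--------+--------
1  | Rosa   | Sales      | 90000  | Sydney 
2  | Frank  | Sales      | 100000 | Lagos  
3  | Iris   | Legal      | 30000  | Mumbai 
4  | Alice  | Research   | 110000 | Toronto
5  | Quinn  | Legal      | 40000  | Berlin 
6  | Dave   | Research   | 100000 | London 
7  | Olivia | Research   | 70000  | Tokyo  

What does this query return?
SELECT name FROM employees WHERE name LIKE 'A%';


LIKE 'A%' matches names starting with 'A'
Matching: 1

1 rows:
Alice


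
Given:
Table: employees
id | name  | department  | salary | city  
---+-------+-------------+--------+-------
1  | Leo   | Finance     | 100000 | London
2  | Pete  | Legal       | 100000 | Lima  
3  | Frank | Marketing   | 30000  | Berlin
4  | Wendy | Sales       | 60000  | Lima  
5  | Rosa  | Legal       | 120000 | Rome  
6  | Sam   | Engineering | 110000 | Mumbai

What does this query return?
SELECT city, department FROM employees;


Projecting columns: city, department

6 rows:
London, Finance
Lima, Legal
Berlin, Marketing
Lima, Sales
Rome, Legal
Mumbai, Engineering


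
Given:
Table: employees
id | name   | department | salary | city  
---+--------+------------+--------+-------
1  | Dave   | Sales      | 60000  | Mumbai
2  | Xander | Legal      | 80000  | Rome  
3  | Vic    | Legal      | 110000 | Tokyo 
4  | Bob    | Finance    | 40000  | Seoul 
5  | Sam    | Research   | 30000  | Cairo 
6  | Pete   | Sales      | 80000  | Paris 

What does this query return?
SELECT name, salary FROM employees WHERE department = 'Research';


Filtering: department = 'Research'
Matching rows: 1

1 rows:
Sam, 30000


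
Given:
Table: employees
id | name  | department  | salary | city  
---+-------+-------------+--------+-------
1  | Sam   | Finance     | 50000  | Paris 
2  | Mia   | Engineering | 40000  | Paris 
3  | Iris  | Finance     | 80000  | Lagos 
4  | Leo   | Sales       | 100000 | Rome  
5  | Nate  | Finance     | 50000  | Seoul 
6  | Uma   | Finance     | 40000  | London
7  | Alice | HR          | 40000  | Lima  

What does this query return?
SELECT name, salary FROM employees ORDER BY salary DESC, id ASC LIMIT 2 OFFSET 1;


Sort by salary DESC (id ASC tiebreak), then skip 1 and take 2
Rows 2 through 3

2 rows:
Iris, 80000
Sam, 50000


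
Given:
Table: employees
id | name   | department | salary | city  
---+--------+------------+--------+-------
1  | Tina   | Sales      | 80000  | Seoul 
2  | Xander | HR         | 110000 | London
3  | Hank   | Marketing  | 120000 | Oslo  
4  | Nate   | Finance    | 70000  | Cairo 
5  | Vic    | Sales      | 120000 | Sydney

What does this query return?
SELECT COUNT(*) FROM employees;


COUNT(*) counts all rows

5


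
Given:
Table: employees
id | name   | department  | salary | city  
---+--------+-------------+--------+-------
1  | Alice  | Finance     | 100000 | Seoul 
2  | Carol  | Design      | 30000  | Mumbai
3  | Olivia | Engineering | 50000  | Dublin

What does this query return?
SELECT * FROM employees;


SELECT * returns all 3 rows with all columns

3 rows:
1, Alice, Finance, 100000, Seoul
2, Carol, Design, 30000, Mumbai
3, Olivia, Engineering, 50000, Dublin


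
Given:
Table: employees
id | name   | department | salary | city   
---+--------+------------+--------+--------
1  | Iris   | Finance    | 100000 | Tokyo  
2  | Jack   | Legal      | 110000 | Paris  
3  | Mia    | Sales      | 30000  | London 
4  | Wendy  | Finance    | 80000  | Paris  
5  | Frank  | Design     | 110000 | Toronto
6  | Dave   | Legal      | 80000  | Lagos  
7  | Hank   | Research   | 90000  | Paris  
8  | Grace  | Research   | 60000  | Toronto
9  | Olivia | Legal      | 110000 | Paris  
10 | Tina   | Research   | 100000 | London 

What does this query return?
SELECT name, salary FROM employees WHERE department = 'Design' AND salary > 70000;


Filtering: department = 'Design' AND salary > 70000
Matching: 1 rows

1 rows:
Frank, 110000


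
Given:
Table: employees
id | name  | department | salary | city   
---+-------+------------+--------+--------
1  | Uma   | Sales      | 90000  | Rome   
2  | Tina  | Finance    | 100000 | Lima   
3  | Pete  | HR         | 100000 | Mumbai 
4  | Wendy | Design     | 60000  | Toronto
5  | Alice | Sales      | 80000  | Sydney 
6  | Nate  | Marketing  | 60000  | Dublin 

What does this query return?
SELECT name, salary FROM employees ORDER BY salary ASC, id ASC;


Sorting by salary ASC, then id ASC for ties

6 rows:
Wendy, 60000
Nate, 60000
Alice, 80000
Uma, 90000
Tina, 100000
Pete, 100000


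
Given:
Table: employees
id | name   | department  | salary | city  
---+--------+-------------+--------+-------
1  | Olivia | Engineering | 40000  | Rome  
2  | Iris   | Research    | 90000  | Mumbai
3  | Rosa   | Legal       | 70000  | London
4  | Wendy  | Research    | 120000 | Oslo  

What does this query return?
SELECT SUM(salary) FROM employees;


SUM(salary) = 40000 + 90000 + 70000 + 120000 = 320000

320000


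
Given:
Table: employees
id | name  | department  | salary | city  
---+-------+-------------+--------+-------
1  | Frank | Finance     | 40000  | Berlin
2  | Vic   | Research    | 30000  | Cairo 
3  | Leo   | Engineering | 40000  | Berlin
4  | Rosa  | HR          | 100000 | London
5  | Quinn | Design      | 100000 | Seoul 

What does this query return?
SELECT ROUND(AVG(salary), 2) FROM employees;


SUM(salary) = 310000
COUNT = 5
ROUND(AVG, 2) = ROUND(310000 / 5, 2) = 62000.0

62000.0


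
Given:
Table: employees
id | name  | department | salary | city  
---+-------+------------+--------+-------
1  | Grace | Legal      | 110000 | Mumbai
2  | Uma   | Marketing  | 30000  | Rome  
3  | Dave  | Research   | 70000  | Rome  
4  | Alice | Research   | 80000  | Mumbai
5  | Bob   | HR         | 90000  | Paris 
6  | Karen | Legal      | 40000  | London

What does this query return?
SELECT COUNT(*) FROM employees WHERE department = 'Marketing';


Counting rows where department = 'Marketing'
  Uma -> MATCH


1


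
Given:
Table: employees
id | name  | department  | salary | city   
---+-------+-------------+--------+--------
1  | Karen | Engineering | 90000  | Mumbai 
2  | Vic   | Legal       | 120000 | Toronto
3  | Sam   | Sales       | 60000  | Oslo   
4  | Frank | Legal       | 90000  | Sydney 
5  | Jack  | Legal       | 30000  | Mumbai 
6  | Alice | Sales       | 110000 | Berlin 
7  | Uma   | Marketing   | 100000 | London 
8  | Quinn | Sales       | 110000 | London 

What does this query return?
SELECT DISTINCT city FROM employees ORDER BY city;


All 'city' values (row order): Mumbai, Toronto, Oslo, Sydney, Mumbai, Berlin, London, London
Removing duplicates leaves 6 unique value(s).

6 values:
Berlin
London
Mumbai
Oslo
Sydney
Toronto


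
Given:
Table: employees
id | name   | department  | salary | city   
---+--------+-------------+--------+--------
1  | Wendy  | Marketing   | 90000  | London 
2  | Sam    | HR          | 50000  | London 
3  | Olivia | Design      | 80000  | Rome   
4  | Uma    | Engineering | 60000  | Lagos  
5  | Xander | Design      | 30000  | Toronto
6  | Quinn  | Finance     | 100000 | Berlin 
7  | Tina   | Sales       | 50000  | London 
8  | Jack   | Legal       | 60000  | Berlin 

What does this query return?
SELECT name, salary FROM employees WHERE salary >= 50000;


Filtering: salary >= 50000
Matching: 7 rows

7 rows:
Wendy, 90000
Sam, 50000
Olivia, 80000
Uma, 60000
Quinn, 100000
Tina, 50000
Jack, 60000


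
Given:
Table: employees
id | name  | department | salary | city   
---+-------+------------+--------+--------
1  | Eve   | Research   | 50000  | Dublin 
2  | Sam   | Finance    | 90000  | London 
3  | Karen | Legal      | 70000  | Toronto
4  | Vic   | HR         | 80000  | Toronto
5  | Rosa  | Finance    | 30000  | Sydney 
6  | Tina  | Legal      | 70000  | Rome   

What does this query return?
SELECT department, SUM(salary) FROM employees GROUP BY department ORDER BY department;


Summing salary within each department:
  Finance: 90000 + 30000 = 120000
  HR: 80000 = 80000
  Legal: 70000 + 70000 = 140000
  Research: 50000 = 50000


4 groups:
Finance, 120000
HR, 80000
Legal, 140000
Research, 50000


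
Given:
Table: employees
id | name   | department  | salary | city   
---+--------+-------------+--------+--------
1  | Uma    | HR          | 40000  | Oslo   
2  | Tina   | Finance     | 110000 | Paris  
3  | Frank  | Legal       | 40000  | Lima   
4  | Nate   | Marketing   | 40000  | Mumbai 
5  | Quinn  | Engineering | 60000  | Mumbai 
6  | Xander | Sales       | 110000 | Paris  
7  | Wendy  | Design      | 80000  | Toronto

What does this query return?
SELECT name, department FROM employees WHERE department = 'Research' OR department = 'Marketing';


Filtering: department = 'Research' OR 'Marketing'
Matching: 1 rows

1 rows:
Nate, Marketing


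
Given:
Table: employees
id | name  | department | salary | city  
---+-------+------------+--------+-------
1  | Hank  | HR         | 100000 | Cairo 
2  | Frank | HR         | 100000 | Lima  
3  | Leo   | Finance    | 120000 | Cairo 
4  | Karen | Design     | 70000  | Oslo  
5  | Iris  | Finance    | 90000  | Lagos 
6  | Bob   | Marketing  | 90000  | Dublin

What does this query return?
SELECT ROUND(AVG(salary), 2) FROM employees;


SUM(salary) = 570000
COUNT = 6
ROUND(AVG, 2) = ROUND(570000 / 6, 2) = 95000.0

95000.0


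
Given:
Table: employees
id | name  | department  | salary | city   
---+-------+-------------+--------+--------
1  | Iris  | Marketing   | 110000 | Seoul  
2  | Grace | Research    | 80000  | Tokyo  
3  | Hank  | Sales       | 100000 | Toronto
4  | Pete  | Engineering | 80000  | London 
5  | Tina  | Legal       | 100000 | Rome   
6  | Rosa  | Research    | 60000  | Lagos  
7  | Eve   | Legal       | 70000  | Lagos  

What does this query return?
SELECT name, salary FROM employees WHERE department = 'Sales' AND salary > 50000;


Filtering: department = 'Sales' AND salary > 50000
Matching: 1 rows

1 rows:
Hank, 100000


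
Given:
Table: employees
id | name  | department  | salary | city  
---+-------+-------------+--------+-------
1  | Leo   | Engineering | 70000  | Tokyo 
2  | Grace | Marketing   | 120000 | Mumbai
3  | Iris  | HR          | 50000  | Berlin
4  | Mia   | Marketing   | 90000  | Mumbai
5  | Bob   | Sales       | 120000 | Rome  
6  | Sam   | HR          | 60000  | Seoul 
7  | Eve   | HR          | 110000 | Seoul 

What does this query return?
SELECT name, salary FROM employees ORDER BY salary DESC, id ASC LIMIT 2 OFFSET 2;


Sort by salary DESC (id ASC tiebreak), then skip 2 and take 2
Rows 3 through 4

2 rows:
Eve, 110000
Mia, 90000


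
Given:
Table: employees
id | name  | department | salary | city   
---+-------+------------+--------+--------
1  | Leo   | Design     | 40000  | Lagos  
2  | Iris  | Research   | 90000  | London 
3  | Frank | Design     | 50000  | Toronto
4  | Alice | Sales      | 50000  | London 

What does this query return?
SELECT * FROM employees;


SELECT * returns all 4 rows with all columns

4 rows:
1, Leo, Design, 40000, Lagos
2, Iris, Research, 90000, London
3, Frank, Design, 50000, Toronto
4, Alice, Sales, 50000, London


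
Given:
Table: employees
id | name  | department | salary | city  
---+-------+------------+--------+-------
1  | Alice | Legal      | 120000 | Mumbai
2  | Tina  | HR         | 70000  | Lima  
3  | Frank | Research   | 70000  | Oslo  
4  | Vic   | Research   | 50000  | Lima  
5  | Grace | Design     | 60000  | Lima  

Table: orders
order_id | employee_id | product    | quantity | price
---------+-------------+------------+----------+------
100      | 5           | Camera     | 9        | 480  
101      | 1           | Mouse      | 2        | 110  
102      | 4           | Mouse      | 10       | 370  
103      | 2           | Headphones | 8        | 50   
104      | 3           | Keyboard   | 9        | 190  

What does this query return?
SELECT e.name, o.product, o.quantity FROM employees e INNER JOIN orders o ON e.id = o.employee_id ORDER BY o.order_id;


Joining employees.id = orders.employee_id:
  employee Grace (id=5) -> order Camera
  employee Alice (id=1) -> order Mouse
  employee Vic (id=4) -> order Mouse
  employee Tina (id=2) -> order Headphones
  employee Frank (id=3) -> order Keyboard


5 rows:
Grace, Camera, 9
Alice, Mouse, 2
Vic, Mouse, 10
Tina, Headphones, 8
Frank, Keyboard, 9


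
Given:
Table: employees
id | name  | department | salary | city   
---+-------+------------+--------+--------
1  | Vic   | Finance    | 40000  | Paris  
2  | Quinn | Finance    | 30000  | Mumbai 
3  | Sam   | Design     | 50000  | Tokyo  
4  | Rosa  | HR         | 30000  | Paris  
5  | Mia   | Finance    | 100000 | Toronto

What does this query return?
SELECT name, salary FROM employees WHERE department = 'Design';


Filtering: department = 'Design'
Matching rows: 1

1 rows:
Sam, 50000


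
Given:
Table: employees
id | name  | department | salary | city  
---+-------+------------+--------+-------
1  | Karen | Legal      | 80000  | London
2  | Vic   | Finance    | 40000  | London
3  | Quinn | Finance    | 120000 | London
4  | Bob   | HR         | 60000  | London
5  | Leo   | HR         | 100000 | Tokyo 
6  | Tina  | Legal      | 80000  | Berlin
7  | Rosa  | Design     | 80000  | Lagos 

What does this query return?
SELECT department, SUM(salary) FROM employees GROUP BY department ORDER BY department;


Summing salary within each department:
  Design: 80000 = 80000
  Finance: 40000 + 120000 = 160000
  HR: 60000 + 100000 = 160000
  Legal: 80000 + 80000 = 160000


4 groups:
Design, 80000
Finance, 160000
HR, 160000
Legal, 160000


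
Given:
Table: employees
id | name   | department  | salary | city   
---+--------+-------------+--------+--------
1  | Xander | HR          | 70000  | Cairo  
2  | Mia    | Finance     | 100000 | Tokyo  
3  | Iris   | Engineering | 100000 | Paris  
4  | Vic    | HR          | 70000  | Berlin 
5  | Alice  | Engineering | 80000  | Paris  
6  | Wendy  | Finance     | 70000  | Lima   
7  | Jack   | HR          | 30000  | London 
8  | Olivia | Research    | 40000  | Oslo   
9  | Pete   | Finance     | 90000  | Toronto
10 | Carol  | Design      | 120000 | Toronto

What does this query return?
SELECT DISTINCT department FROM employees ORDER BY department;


All 'department' values (row order): HR, Finance, Engineering, HR, Engineering, Finance, HR, Research, Finance, Design
Removing duplicates leaves 5 unique value(s).

5 values:
Design
Engineering
Finance
HR
Research


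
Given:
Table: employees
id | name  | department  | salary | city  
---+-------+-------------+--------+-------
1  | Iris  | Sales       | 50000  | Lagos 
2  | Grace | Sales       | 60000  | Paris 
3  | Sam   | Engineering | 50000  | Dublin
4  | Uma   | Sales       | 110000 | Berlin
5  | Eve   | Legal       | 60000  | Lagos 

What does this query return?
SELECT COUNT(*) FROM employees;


COUNT(*) counts all rows

5


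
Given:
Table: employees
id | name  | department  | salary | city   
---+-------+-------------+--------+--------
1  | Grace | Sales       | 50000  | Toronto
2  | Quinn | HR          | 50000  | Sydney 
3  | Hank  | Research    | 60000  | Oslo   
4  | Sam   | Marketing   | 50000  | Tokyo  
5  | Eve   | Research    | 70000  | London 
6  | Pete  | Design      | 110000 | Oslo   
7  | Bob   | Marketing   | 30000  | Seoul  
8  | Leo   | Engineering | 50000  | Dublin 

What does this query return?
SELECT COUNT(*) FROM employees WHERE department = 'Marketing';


Counting rows where department = 'Marketing'
  Sam -> MATCH
  Bob -> MATCH


2


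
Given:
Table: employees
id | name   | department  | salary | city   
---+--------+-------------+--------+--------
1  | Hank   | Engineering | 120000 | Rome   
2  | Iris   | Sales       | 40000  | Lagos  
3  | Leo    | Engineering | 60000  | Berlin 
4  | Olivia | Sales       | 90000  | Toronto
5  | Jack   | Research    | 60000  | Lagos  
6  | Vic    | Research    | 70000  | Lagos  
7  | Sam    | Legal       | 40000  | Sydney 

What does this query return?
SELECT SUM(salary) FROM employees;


SUM(salary) = 120000 + 40000 + 60000 + 90000 + 60000 + 70000 + 40000 = 480000

480000


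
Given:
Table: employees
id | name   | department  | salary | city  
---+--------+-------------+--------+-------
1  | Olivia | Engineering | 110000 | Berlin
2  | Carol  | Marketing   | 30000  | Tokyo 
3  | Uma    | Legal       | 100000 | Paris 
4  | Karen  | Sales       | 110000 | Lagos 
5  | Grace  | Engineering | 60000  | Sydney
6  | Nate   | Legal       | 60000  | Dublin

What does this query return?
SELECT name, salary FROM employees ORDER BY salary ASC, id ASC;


Sorting by salary ASC, then id ASC for ties

6 rows:
Carol, 30000
Grace, 60000
Nate, 60000
Uma, 100000
Olivia, 110000
Karen, 110000


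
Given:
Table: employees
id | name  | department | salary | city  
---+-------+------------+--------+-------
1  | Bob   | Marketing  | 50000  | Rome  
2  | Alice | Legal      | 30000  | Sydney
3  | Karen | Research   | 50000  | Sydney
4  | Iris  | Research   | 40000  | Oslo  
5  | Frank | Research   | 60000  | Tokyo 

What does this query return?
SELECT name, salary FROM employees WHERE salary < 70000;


Filtering: salary < 70000
Matching: 5 rows

5 rows:
Bob, 50000
Alice, 30000
Karen, 50000
Iris, 40000
Frank, 60000


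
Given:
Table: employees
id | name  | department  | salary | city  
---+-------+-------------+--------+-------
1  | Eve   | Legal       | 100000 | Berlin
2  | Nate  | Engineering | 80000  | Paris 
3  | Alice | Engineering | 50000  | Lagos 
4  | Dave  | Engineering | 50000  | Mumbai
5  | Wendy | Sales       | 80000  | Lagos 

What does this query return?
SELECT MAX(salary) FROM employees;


Salaries: 100000, 80000, 50000, 50000, 80000
MAX = 100000

100000


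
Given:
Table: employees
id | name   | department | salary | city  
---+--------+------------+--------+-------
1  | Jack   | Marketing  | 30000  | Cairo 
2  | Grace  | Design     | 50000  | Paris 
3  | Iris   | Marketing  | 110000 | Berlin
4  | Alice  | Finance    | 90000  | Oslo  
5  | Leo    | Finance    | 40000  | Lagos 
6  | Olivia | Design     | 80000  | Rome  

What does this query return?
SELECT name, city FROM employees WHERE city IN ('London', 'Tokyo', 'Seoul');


Filtering: city IN ('London', 'Tokyo', 'Seoul')
Matching: 0 rows

Empty result set (0 rows)


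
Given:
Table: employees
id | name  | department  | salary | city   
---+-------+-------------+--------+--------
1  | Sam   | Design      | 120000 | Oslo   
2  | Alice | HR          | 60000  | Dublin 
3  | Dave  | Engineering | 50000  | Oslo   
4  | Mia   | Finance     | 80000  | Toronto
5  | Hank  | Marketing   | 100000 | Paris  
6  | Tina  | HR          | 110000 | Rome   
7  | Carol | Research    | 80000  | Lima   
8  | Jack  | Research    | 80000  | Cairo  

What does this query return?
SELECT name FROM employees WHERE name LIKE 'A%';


LIKE 'A%' matches names starting with 'A'
Matching: 1

1 rows:
Alice


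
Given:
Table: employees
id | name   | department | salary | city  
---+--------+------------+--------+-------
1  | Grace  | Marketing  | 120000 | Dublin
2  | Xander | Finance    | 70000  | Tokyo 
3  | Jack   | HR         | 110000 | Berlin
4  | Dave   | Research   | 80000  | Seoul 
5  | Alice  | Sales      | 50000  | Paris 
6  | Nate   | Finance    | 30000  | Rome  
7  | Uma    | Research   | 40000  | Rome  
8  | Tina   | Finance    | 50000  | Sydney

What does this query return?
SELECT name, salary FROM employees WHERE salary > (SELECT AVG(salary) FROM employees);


Subquery: AVG(salary) = 68750.0
Filtering: salary > 68750.0
  Grace (120000) -> MATCH
  Xander (70000) -> MATCH
  Jack (110000) -> MATCH
  Dave (80000) -> MATCH


4 rows:
Grace, 120000
Xander, 70000
Jack, 110000
Dave, 80000


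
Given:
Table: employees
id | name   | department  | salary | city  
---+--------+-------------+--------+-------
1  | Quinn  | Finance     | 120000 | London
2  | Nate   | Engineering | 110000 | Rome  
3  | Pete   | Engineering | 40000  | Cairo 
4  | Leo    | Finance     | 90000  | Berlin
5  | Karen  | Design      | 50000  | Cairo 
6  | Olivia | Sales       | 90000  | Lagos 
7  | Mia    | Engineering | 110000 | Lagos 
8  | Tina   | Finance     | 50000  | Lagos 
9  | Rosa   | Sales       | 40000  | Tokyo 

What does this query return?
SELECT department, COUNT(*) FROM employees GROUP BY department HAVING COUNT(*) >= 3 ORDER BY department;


Groups with count >= 3:
  Engineering: 3 -> PASS
  Finance: 3 -> PASS
  Design: 1 -> filtered out
  Sales: 2 -> filtered out


2 groups:
Engineering, 3
Finance, 3


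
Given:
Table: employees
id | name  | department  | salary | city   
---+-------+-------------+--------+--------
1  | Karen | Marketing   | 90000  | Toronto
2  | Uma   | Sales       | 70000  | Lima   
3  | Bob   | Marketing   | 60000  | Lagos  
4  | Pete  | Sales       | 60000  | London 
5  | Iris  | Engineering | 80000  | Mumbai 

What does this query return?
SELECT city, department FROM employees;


Projecting columns: city, department

5 rows:
Toronto, Marketing
Lima, Sales
Lagos, Marketing
London, Sales
Mumbai, Engineering


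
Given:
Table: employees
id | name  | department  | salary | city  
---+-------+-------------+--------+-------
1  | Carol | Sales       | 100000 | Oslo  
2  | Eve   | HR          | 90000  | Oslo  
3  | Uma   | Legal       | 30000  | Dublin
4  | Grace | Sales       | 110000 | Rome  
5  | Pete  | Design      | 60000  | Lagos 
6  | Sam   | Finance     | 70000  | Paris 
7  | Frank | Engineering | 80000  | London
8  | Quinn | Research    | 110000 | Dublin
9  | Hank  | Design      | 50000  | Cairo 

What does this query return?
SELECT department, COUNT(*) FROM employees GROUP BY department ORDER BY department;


Assigning each row to its department group:
  Carol -> Sales
  Eve -> HR
  Uma -> Legal
  Grace -> Sales
  Pete -> Design
  Sam -> Finance
  Frank -> Engineering
  Quinn -> Research
  Hank -> Design


7 groups:
Design, 2
Engineering, 1
Finance, 1
HR, 1
Legal, 1
Research, 1
Sales, 2


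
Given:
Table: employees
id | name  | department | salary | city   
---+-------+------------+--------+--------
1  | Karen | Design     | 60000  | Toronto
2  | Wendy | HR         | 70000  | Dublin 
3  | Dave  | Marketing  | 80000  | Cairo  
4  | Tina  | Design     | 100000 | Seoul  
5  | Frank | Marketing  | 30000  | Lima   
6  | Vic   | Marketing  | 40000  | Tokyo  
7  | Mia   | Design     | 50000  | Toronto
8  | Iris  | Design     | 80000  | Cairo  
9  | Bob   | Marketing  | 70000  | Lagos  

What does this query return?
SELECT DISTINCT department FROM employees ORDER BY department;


All 'department' values (row order): Design, HR, Marketing, Design, Marketing, Marketing, Design, Design, Marketing
Removing duplicates leaves 3 unique value(s).

3 values:
Design
HR
Marketing


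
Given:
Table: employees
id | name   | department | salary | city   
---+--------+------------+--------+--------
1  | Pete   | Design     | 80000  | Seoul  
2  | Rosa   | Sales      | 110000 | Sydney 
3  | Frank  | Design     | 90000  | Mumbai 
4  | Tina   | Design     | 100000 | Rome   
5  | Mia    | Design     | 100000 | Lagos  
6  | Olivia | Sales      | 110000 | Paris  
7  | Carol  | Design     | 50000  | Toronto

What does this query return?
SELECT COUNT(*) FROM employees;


COUNT(*) counts all rows

7


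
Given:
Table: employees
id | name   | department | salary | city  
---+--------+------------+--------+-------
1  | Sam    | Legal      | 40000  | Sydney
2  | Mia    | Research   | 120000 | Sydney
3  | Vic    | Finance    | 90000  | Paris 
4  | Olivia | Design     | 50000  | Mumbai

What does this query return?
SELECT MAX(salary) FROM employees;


Salaries: 40000, 120000, 90000, 50000
MAX = 120000

120000


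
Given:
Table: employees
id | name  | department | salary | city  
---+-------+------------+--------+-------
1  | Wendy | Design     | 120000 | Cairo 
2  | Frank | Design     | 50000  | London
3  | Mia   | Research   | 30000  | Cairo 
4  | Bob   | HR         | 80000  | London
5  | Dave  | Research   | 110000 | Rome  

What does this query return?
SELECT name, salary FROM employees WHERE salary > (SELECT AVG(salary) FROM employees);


Subquery: AVG(salary) = 78000.0
Filtering: salary > 78000.0
  Wendy (120000) -> MATCH
  Bob (80000) -> MATCH
  Dave (110000) -> MATCH


3 rows:
Wendy, 120000
Bob, 80000
Dave, 110000


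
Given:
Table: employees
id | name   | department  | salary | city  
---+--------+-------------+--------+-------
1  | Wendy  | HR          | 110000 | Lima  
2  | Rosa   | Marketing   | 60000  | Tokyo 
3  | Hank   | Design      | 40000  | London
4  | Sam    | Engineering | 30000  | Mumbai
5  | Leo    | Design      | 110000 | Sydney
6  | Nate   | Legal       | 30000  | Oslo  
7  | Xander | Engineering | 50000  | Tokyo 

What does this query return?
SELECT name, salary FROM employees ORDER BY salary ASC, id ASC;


Sorting by salary ASC, then id ASC for ties

7 rows:
Sam, 30000
Nate, 30000
Hank, 40000
Xander, 50000
Rosa, 60000
Wendy, 110000
Leo, 110000


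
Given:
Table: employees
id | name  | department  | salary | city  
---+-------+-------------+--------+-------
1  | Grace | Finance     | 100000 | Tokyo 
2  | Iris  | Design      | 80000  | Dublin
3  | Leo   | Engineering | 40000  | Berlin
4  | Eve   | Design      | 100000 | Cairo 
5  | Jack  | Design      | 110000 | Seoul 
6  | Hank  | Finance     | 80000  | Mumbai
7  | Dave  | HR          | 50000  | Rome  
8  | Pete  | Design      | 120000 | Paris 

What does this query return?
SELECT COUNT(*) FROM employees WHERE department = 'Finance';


Counting rows where department = 'Finance'
  Grace -> MATCH
  Hank -> MATCH


2


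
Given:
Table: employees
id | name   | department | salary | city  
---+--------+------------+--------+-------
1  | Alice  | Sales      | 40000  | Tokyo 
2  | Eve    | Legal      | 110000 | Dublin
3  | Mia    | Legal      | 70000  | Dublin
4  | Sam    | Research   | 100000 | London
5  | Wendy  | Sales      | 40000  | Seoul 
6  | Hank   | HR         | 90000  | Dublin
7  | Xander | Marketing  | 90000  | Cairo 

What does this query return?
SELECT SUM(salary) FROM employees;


SUM(salary) = 40000 + 110000 + 70000 + 100000 + 40000 + 90000 + 90000 = 540000

540000


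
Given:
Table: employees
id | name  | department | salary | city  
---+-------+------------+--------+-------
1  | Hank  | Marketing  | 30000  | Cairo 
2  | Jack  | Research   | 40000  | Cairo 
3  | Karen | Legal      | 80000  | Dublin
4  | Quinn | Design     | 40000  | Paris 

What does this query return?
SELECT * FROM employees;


SELECT * returns all 4 rows with all columns

4 rows:
1, Hank, Marketing, 30000, Cairo
2, Jack, Research, 40000, Cairo
3, Karen, Legal, 80000, Dublin
4, Quinn, Design, 40000, Paris


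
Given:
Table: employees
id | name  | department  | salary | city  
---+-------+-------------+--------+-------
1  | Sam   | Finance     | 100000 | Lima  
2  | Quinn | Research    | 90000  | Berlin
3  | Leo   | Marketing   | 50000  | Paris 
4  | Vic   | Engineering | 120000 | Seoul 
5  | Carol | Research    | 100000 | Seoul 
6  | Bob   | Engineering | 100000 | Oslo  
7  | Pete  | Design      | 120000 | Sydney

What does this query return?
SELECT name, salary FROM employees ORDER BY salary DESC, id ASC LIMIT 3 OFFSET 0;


Sort by salary DESC (id ASC tiebreak), then skip 0 and take 3
Rows 1 through 3

3 rows:
Vic, 120000
Pete, 120000
Sam, 100000


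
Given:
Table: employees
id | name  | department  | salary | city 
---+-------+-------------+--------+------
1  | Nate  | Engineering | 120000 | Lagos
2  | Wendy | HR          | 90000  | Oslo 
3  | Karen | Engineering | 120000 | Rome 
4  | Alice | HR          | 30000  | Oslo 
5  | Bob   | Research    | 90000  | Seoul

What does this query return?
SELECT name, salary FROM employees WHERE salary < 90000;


Filtering: salary < 90000
Matching: 1 rows

1 rows:
Alice, 30000


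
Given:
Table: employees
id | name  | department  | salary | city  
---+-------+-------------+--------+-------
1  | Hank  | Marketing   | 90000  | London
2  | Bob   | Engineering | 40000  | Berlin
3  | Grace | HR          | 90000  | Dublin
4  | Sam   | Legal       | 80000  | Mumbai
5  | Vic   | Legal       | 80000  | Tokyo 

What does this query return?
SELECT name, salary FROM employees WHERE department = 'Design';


Filtering: department = 'Design'
Matching rows: 0

Empty result set (0 rows)


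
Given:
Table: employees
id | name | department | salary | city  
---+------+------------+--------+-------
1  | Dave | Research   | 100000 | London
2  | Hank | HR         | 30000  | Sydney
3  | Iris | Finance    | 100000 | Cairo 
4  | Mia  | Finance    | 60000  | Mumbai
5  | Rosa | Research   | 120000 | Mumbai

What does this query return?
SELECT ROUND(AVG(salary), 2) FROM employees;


SUM(salary) = 410000
COUNT = 5
ROUND(AVG, 2) = ROUND(410000 / 5, 2) = 82000.0

82000.0


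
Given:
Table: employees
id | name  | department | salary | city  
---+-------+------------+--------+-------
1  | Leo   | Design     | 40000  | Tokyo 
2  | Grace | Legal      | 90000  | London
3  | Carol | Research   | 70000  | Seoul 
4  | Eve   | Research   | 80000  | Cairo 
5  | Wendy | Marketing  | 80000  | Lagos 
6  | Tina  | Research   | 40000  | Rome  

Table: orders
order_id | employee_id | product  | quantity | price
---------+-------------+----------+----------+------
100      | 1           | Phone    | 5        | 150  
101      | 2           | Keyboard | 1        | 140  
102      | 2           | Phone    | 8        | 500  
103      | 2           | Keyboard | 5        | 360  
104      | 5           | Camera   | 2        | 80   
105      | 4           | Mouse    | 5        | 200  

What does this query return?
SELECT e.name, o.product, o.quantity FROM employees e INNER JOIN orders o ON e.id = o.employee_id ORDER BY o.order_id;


Joining employees.id = orders.employee_id:
  employee Leo (id=1) -> order Phone
  employee Grace (id=2) -> order Keyboard
  employee Grace (id=2) -> order Phone
  employee Grace (id=2) -> order Keyboard
  employee Wendy (id=5) -> order Camera
  employee Eve (id=4) -> order Mouse


6 rows:
Leo, Phone, 5
Grace, Keyboard, 1
Grace, Phone, 8
Grace, Keyboard, 5
Wendy, Camera, 2
Eve, Mouse, 5


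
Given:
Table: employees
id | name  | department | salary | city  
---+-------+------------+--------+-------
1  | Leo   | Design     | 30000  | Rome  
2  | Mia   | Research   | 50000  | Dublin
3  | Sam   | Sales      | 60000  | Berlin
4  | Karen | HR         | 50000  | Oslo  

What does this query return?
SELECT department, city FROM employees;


Projecting columns: department, city

4 rows:
Design, Rome
Research, Dublin
Sales, Berlin
HR, Oslo


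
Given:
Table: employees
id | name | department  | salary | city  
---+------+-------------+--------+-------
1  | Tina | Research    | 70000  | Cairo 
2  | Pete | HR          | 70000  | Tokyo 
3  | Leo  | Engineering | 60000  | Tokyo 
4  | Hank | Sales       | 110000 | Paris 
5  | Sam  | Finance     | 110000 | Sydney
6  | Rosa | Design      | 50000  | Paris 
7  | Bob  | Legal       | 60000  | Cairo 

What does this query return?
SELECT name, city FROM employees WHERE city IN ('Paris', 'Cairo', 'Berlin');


Filtering: city IN ('Paris', 'Cairo', 'Berlin')
Matching: 4 rows

4 rows:
Tina, Cairo
Hank, Paris
Rosa, Paris
Bob, Cairo


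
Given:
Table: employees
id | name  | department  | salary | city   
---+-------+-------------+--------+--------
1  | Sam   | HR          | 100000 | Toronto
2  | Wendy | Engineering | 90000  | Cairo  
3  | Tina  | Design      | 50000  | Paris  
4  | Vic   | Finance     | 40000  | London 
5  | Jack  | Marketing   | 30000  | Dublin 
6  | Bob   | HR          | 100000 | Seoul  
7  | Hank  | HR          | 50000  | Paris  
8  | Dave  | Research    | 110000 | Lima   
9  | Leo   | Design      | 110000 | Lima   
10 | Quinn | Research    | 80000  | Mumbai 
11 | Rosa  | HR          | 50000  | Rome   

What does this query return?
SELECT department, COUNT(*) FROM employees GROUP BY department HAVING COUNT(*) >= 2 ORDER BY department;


Groups with count >= 2:
  Design: 2 -> PASS
  HR: 4 -> PASS
  Research: 2 -> PASS
  Engineering: 1 -> filtered out
  Finance: 1 -> filtered out
  Marketing: 1 -> filtered out


3 groups:
Design, 2
HR, 4
Research, 2


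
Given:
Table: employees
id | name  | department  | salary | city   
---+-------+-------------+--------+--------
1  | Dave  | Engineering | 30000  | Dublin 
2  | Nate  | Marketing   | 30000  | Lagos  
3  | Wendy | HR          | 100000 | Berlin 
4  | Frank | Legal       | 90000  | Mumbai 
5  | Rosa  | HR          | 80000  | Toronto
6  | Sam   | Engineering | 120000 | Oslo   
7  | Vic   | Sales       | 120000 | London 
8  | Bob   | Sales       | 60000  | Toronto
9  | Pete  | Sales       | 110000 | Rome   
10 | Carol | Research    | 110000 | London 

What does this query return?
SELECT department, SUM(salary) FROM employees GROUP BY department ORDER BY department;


Summing salary within each department:
  Engineering: 30000 + 120000 = 150000
  HR: 100000 + 80000 = 180000
  Legal: 90000 = 90000
  Marketing: 30000 = 30000
  Research: 110000 = 110000
  Sales: 120000 + 60000 + 110000 = 290000


6 groups:
Engineering, 150000
HR, 180000
Legal, 90000
Marketing, 30000
Research, 110000
Sales, 290000


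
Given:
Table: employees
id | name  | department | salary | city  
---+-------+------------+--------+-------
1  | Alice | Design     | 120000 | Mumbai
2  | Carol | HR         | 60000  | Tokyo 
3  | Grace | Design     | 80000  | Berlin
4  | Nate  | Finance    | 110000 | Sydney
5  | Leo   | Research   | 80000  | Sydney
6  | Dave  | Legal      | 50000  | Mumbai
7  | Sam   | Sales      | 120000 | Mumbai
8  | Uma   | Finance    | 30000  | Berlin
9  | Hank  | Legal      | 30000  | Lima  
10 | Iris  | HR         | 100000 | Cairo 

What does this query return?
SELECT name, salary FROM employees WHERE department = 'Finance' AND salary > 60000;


Filtering: department = 'Finance' AND salary > 60000
Matching: 1 rows

1 rows:
Nate, 110000


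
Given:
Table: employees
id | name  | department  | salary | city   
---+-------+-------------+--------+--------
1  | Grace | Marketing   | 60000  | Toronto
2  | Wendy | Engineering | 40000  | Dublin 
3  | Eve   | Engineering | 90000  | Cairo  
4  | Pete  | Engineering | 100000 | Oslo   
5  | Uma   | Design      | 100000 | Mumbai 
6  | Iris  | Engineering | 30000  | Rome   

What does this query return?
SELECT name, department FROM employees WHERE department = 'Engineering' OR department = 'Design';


Filtering: department = 'Engineering' OR 'Design'
Matching: 5 rows

5 rows:
Wendy, Engineering
Eve, Engineering
Pete, Engineering
Uma, Design
Iris, Engineering


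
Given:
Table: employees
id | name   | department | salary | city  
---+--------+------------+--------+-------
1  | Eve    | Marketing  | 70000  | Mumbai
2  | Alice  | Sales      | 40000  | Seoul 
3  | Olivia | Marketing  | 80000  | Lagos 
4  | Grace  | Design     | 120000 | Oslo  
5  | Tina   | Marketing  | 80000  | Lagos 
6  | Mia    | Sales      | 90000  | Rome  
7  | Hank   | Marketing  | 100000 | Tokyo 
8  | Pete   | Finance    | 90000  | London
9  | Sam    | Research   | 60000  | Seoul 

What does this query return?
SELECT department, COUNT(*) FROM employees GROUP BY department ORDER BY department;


Assigning each row to its department group:
  Eve -> Marketing
  Alice -> Sales
  Olivia -> Marketing
  Grace -> Design
  Tina -> Marketing
  Mia -> Sales
  Hank -> Marketing
  Pete -> Finance
  Sam -> Research


5 groups:
Design, 1
Finance, 1
Marketing, 4
Research, 1
Sales, 2


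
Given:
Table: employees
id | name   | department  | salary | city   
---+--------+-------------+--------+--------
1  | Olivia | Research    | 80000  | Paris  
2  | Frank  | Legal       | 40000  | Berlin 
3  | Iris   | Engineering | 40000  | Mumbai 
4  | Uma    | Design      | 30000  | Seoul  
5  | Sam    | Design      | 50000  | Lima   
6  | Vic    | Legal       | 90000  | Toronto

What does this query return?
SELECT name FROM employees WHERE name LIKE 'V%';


LIKE 'V%' matches names starting with 'V'
Matching: 1

1 rows:
Vic


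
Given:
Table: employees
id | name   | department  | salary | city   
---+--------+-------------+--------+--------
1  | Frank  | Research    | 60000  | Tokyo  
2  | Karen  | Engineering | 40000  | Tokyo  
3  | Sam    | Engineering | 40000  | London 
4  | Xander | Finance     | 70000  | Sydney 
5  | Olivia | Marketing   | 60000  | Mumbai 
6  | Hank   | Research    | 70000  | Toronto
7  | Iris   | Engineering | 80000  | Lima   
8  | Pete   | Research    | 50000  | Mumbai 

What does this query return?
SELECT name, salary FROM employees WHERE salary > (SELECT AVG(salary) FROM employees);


Subquery: AVG(salary) = 58750.0
Filtering: salary > 58750.0
  Frank (60000) -> MATCH
  Xander (70000) -> MATCH
  Olivia (60000) -> MATCH
  Hank (70000) -> MATCH
  Iris (80000) -> MATCH


5 rows:
Frank, 60000
Xander, 70000
Olivia, 60000
Hank, 70000
Iris, 80000


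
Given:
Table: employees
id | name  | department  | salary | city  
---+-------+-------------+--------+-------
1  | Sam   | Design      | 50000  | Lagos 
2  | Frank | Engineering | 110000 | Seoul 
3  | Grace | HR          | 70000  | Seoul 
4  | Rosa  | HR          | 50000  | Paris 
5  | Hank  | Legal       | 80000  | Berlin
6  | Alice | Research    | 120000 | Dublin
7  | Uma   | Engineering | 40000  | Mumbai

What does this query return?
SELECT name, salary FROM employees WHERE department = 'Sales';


Filtering: department = 'Sales'
Matching rows: 0

Empty result set (0 rows)


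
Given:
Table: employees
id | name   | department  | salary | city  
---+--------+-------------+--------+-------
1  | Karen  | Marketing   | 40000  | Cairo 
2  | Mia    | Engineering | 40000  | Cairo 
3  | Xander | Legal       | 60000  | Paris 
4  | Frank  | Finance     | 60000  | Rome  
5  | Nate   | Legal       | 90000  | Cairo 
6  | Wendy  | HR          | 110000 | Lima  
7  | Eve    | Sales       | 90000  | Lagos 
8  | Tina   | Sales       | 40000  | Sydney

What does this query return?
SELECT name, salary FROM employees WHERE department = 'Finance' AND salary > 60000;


Filtering: department = 'Finance' AND salary > 60000
Matching: 0 rows

Empty result set (0 rows)


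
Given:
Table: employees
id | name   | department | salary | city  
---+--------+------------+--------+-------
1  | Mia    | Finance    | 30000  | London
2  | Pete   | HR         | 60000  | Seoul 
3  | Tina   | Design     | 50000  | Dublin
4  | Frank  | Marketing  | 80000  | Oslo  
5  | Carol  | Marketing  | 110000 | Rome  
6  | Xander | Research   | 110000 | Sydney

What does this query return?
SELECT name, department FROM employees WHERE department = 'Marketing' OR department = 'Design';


Filtering: department = 'Marketing' OR 'Design'
Matching: 3 rows

3 rows:
Tina, Design
Frank, Marketing
Carol, Marketing


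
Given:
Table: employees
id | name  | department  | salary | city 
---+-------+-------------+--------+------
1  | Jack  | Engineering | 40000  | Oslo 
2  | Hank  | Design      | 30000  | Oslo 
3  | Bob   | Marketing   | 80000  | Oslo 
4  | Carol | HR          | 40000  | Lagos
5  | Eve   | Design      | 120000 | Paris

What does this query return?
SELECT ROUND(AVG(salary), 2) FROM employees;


SUM(salary) = 310000
COUNT = 5
ROUND(AVG, 2) = ROUND(310000 / 5, 2) = 62000.0

62000.0
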